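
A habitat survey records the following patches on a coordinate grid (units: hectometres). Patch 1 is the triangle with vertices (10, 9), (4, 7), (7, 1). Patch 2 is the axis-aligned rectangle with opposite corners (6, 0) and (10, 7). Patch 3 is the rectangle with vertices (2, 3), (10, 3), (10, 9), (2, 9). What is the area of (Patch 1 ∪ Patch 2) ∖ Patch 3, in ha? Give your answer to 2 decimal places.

12.00

|Patch 1 ∪ Patch 2| = 37.25.
|(Patch 1 ∪ Patch 2) ∩ Patch 3| = 25.25.
|(Patch 1 ∪ Patch 2) ∖ Patch 3| = 37.25 − 25.25 = 12.00.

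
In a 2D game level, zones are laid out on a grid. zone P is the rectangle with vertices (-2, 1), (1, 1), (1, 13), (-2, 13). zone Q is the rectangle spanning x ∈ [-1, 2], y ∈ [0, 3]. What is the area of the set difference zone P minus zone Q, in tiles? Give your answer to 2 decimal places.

32.00

|zone P∩zone Q|: x∈[-1,1], y∈[1,3] → 2·2 = 4.
|zone P| = 36.
|zone P ∖ zone Q| = |zone P| − |zone P∩zone Q| = 36 − 4 = 32.00.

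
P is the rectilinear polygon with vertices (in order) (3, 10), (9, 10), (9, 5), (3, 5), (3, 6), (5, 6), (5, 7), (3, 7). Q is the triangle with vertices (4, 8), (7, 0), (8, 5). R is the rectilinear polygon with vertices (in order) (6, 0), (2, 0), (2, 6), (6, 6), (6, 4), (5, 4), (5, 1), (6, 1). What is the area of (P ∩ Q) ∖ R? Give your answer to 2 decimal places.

2.81

|P ∩ Q| = 3.875.
|(P ∩ Q) ∩ R| = 1.0625.
|(P ∩ Q) ∖ R| = 3.875 − 1.0625 = 2.81.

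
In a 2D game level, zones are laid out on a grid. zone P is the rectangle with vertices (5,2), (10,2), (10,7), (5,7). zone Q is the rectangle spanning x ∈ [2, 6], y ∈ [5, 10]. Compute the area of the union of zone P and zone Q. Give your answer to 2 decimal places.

43.00

By inclusion–exclusion:
Individual areas: |zone P| = 25, |zone Q| = 20.
|zone P∩zone Q|: x∈[5,6], y∈[5,7] → 1·2 = 2.
|zone P ∪ zone Q| = 45 − 2 = 43.00.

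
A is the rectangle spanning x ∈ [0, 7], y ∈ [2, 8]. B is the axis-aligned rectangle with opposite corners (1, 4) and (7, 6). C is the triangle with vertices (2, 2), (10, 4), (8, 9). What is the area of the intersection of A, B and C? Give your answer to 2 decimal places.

4.86

The intersection is the polygon with vertices (3.714,4), (5.429,6), (7,6), (7,4).
By the shoelace formula its area is 4.86.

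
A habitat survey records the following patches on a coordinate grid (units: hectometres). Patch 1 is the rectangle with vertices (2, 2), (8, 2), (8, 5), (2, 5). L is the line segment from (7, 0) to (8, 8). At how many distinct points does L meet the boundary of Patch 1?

2

The segment meets the boundary at (7.25,2), (7.625,5).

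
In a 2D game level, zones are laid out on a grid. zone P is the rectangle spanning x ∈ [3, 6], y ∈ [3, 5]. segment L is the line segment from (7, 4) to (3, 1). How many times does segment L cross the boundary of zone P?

The segment meets the boundary at (5.667,3), (6,3.25).

2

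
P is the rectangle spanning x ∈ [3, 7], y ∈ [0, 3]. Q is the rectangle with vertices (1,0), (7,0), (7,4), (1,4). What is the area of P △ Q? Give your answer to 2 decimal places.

|P∩Q|: x∈[3,7], y∈[0,3] → 4·3 = 12.
|P △ Q| = |P| + |Q| − 2·|P∩Q| = 12 + 24 − 24 = 12.00.

12.00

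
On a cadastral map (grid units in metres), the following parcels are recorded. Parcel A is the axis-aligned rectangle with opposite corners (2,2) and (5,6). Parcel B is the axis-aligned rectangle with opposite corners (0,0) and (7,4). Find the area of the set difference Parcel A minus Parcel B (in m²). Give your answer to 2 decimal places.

|Parcel A∩Parcel B|: x∈[2,5], y∈[2,4] → 3·2 = 6.
|Parcel A| = 12.
|Parcel A ∖ Parcel B| = |Parcel A| − |Parcel A∩Parcel B| = 12 − 6 = 6.00.

6.00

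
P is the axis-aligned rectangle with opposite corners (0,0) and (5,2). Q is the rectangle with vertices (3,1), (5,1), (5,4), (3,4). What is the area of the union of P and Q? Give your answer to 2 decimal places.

By inclusion–exclusion:
Individual areas: |P| = 10, |Q| = 6.
|P∩Q|: x∈[3,5], y∈[1,2] → 2·1 = 2.
|P ∪ Q| = 16 − 2 = 14.00.

14.00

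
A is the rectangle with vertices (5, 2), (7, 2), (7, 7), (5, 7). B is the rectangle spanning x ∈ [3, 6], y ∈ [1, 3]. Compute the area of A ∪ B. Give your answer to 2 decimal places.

15.00

By inclusion–exclusion:
Individual areas: |A| = 10, |B| = 6.
|A∩B|: x∈[5,6], y∈[2,3] → 1·1 = 1.
|A ∪ B| = 16 − 1 = 15.00.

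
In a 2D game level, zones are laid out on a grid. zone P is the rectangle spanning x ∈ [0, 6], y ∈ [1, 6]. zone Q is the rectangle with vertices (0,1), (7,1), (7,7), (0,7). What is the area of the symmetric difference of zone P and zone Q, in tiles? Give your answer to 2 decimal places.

|zone P∩zone Q|: x∈[0,6], y∈[1,6] → 6·5 = 30.
|zone P △ zone Q| = |zone P| + |zone Q| − 2·|zone P∩zone Q| = 30 + 42 − 60 = 12.00.

12.00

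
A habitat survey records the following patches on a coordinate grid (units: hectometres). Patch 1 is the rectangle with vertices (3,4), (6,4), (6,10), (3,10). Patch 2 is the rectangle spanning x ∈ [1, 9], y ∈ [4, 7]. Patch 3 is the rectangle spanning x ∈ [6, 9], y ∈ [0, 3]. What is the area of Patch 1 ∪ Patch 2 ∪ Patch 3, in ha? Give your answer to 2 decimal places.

42.00

By inclusion–exclusion:
Individual areas: |Patch 1| = 18, |Patch 2| = 24, |Patch 3| = 9.
|Patch 1∩Patch 2|: x∈[3,6], y∈[4,7] → 3·3 = 9.
|Patch 1∩Patch 3| = 0 (no overlap).
|Patch 2∩Patch 3| = 0 (no overlap).
|Patch 1∩Patch 2∩Patch 3| = 0.
|Patch 1 ∪ Patch 2 ∪ Patch 3| = 51 − 9 + 0 = 42.00.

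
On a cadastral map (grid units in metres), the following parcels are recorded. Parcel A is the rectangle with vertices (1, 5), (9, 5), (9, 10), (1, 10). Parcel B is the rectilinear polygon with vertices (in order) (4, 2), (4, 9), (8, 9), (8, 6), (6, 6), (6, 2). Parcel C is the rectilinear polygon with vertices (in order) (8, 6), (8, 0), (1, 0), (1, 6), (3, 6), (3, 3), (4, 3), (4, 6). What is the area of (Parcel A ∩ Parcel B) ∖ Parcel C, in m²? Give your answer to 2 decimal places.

12.00

|Parcel A ∩ Parcel B| = 14.
|(Parcel A ∩ Parcel B) ∩ Parcel C| = 2.
|(Parcel A ∩ Parcel B) ∖ Parcel C| = 14 − 2 = 12.00.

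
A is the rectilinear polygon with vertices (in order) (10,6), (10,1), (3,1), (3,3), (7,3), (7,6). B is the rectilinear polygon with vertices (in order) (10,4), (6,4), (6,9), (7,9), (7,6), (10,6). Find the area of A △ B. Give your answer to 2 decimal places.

|A| = 23, |B| = 11, |A∩B| = 6.
|A △ B| = |A| + |B| − 2·|A∩B| = 23 + 11 − 12 = 22.00.

22.00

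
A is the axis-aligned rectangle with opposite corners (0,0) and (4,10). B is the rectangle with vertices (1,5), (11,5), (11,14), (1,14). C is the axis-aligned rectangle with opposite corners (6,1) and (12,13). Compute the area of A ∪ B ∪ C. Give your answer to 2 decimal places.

By inclusion–exclusion:
Individual areas: |A| = 40, |B| = 90, |C| = 72.
|A∩B|: x∈[1,4], y∈[5,10] → 3·5 = 15.
|A∩C| = 0 (no overlap).
|B∩C|: x∈[6,11], y∈[5,13] → 5·8 = 40.
|A∩B∩C| = 0.
|A ∪ B ∪ C| = 202 − 55 + 0 = 147.00.

147.00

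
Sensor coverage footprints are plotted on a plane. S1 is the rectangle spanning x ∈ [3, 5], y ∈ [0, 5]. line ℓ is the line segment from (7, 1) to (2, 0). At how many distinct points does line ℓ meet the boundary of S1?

2

The segment meets the boundary at (3,0.2), (5,0.6).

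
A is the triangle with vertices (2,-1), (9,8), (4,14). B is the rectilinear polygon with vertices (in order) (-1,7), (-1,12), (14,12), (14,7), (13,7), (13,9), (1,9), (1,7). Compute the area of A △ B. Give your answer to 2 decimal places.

74.20

|A| = 43.5, |B| = 51, |A∩B| = 10.15.
|A △ B| = |A| + |B| − 2·|A∩B| = 43.5 + 51 − 20.3 = 74.20.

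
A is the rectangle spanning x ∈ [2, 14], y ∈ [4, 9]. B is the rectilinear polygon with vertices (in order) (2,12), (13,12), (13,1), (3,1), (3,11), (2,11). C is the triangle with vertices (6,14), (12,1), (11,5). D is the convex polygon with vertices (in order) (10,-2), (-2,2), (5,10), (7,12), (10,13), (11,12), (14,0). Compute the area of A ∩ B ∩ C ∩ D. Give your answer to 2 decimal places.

The intersection is the polygon with vertices (8.308,9), (8.778,9), (11,5), (11.25,4), (10.615,4).
By the shoelace formula its area is 3.37.

3.37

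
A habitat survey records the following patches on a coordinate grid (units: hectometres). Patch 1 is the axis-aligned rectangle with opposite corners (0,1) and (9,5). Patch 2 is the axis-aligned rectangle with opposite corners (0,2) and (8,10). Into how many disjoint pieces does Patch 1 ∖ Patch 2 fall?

1

Patch 1 ∖ Patch 2 is a single connected region.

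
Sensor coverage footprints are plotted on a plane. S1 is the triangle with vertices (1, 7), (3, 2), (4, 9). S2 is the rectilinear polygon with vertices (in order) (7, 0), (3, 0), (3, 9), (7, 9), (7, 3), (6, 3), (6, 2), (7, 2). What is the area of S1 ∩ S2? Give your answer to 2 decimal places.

3.17

The intersection is the polygon with vertices (3,2), (3,8.333), (4,9).
By the shoelace formula its area is 3.17.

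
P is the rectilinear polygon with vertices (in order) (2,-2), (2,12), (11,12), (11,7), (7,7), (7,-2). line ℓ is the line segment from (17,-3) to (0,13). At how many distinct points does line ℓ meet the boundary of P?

The segment meets the boundary at (2,11.118), (7,6.412).

2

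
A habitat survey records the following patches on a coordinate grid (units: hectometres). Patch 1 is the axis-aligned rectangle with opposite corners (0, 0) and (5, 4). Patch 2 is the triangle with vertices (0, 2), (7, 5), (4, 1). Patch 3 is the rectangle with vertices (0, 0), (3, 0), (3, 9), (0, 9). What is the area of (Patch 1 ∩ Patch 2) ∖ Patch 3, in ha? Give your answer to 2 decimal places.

4.61

|Patch 1 ∩ Patch 2| = 7.6667.
|(Patch 1 ∩ Patch 2) ∩ Patch 3| = 3.0536.
|(Patch 1 ∩ Patch 2) ∖ Patch 3| = 7.6667 − 3.0536 = 4.61.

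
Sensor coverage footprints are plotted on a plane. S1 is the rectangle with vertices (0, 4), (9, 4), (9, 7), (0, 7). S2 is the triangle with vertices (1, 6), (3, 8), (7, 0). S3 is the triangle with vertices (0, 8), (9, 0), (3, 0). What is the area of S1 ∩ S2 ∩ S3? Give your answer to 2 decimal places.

3.12

The intersection is the polygon with vertices (3,4), (1,6), (1.588,6.588), (4.5,4).
By the shoelace formula its area is 3.12.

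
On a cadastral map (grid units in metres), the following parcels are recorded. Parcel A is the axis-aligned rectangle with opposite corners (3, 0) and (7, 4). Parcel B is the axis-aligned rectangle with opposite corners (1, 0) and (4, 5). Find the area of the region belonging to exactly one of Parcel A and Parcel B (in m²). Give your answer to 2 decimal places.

23.00

|Parcel A∩Parcel B|: x∈[3,4], y∈[0,4] → 1·4 = 4.
|Parcel A △ Parcel B| = |Parcel A| + |Parcel B| − 2·|Parcel A∩Parcel B| = 16 + 15 − 8 = 23.00.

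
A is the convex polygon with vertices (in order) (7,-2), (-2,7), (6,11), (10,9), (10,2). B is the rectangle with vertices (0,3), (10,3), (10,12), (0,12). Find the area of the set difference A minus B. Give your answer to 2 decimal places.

24.50

|A| = 89.5, |A∩B| = 65.
|A ∖ B| = |A| − |A∩B| = 89.5 − 65 = 24.50.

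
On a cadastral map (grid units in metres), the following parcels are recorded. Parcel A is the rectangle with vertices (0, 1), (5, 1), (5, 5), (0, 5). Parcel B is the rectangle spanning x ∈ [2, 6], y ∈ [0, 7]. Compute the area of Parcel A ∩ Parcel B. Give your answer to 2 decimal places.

|Parcel A∩Parcel B|: x∈[2,5], y∈[1,5] → 3·4 = 12.

12.00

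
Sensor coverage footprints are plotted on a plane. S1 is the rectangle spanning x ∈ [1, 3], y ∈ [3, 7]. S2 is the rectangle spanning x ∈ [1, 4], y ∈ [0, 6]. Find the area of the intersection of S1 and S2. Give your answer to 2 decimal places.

6.00

|S1∩S2|: x∈[1,3], y∈[3,6] → 2·3 = 6.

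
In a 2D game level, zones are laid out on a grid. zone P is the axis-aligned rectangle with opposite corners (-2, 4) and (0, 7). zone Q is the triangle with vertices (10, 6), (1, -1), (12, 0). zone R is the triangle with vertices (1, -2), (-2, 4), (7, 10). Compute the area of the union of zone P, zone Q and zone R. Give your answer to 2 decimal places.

74.52

By inclusion–exclusion:
Individual areas: |zone P| = 6, |zone Q| = 34, |zone R| = 36.
|zone P∩zone Q| = 0.
|zone P∩zone R| = 1.3333.
|zone Q∩zone R| = 0.1472.
|zone P∩zone Q∩zone R| = 0.
|zone P ∪ zone Q ∪ zone R| = 76 − 1.4805 + 0 = 74.52.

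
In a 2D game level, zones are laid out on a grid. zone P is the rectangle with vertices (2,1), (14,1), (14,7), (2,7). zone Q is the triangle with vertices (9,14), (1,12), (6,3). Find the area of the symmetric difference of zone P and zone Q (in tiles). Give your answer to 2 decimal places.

99.75

|zone P| = 72, |zone Q| = 41, |zone P∩zone Q| = 6.6263.
|zone P △ zone Q| = |zone P| + |zone Q| − 2·|zone P∩zone Q| = 72 + 41 − 13.2525 = 99.75.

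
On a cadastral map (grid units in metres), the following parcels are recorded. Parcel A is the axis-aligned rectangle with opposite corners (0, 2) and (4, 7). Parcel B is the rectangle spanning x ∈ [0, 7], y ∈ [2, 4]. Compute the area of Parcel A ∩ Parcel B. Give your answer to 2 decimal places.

8.00

|Parcel A∩Parcel B|: x∈[0,4], y∈[2,4] → 4·2 = 8.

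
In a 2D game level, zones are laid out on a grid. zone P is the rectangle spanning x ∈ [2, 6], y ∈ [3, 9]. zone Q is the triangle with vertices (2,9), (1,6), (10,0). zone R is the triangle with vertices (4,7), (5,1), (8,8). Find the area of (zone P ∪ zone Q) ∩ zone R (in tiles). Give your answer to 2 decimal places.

7.37

The region (zone P ∪ zone Q) ∩ zone R is the polygon with vertices (6,4.5), (6.337,4.12), (5.778,2.815), (5.5,3), (4.667,3), (4,7), (6,7.5).
By the shoelace formula its area is 7.37.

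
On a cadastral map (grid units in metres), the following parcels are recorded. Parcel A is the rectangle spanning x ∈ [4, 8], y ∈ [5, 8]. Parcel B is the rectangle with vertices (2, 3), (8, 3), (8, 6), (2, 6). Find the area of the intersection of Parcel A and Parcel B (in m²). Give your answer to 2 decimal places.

4.00

|Parcel A∩Parcel B|: x∈[4,8], y∈[5,6] → 4·1 = 4.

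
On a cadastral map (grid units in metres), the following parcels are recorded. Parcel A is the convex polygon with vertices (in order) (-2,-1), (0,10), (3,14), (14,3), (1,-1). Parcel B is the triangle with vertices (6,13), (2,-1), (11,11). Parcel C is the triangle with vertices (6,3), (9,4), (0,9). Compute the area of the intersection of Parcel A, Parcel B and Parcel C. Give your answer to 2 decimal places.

The intersection is the polygon with vertices (5.429,3.571), (3.778,5.222), (4.192,6.671), (6.706,5.274).
By the shoelace formula its area is 4.57.

4.57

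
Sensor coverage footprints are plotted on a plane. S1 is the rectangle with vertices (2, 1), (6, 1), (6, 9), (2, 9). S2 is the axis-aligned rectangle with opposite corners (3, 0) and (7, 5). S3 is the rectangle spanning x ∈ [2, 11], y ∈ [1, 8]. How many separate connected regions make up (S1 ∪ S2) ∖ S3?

2

(S1 ∪ S2) ∖ S3 splits into 2 disjoint pieces (area 4, area 4).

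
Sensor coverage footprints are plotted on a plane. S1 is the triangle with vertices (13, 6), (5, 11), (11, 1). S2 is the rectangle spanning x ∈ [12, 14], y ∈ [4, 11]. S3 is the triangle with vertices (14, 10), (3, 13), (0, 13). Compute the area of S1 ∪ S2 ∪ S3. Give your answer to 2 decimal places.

By inclusion–exclusion:
Individual areas: |S1| = 25, |S2| = 14, |S3| = 4.5.
|S1∩S2| = 1.5125.
|S1∩S3| = 0.
|S2∩S3| = 0.1169.
|S1∩S2∩S3| = 0.
|S1 ∪ S2 ∪ S3| = 43.5 − 1.6294 + 0 = 41.87.

41.87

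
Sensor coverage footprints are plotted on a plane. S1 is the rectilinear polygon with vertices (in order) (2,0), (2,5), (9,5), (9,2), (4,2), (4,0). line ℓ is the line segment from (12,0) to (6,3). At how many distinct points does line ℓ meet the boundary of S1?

The segment meets the boundary at (8,2).

1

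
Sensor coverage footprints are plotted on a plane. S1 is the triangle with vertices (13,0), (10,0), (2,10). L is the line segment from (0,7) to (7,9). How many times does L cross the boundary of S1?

The segment meets the boundary at (4.033,8.152), (3.581,8.023).

2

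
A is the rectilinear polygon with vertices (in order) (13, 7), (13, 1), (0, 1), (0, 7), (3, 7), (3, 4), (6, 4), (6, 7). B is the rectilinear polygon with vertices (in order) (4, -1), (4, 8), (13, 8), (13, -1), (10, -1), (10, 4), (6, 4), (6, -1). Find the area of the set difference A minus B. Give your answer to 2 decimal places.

|A| = 69, |A∩B| = 36.
|A ∖ B| = |A| − |A∩B| = 69 − 36 = 33.00.

33.00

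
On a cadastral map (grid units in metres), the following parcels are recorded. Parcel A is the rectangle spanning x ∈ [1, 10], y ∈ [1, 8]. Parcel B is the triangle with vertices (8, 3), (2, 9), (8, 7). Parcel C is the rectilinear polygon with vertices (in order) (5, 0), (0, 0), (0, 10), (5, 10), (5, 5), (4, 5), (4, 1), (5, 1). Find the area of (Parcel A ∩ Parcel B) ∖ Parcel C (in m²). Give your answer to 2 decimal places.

|Parcel A ∩ Parcel B| = 11.
|(Parcel A ∩ Parcel B) ∩ Parcel C| = 2.
|(Parcel A ∩ Parcel B) ∖ Parcel C| = 11 − 2 = 9.00.

9.00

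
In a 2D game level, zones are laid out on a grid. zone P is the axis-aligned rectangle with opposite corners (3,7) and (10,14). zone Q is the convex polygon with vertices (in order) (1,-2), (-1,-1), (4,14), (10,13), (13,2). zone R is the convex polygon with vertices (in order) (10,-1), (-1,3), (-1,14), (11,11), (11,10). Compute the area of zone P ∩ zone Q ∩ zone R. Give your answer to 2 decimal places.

35.26

The intersection is the polygon with vertices (3,7), (3,11), (3.615,12.846), (10,11.25), (10,7).
By the shoelace formula its area is 35.26.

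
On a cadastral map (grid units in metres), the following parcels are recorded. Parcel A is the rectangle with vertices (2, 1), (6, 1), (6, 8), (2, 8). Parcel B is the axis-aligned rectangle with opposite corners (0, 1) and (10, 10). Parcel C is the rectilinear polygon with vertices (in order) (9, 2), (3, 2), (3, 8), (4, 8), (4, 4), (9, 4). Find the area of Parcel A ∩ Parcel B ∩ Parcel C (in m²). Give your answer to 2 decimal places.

10.00

The intersection is the polygon with vertices (4,8), (4,4), (6,4), (6,2), (3,2), (3,8).
By the shoelace formula its area is 10.00.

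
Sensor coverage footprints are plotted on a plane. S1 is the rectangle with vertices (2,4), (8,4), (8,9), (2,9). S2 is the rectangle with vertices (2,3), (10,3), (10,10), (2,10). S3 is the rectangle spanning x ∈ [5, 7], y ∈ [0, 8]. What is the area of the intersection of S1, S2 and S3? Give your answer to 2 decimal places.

The intersection is the polygon with vertices (5,4), (5,8), (7,8), (7,4).
By the shoelace formula its area is 8.00.

8.00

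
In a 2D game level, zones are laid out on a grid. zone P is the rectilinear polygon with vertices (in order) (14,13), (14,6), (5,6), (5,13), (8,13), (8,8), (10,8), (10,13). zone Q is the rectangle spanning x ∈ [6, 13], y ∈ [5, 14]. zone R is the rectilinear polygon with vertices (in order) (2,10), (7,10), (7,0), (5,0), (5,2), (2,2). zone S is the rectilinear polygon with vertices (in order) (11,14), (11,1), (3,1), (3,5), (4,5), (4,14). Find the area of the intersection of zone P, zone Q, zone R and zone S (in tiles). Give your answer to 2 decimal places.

The intersection is the polygon with vertices (7,10), (7,6), (6,6), (6,10).
By the shoelace formula its area is 4.00.

4.00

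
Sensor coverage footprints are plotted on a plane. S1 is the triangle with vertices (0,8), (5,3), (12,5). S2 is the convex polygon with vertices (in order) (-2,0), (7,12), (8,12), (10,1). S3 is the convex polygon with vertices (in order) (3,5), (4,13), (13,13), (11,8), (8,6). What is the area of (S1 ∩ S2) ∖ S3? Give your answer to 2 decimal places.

12.32

|S1 ∩ S2| = 17.6287.
|(S1 ∩ S2) ∩ S3| = 5.3092.
|(S1 ∩ S2) ∖ S3| = 17.6287 − 5.3092 = 12.32.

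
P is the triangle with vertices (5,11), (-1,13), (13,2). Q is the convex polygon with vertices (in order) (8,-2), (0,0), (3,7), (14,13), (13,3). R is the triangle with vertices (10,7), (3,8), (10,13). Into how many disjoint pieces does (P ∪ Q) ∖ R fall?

(P ∪ Q) ∖ R splits into 2 disjoint pieces (area 8.3788, area 107.4547).

2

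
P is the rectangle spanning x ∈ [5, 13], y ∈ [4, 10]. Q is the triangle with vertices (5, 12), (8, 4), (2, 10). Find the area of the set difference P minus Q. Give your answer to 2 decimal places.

41.25

|P| = 48, |P∩Q| = 6.75.
|P ∖ Q| = |P| − |P∩Q| = 48 − 6.75 = 41.25.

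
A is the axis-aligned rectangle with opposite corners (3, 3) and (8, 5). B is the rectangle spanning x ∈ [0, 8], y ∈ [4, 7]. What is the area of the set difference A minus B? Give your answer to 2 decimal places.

5.00

|A∩B|: x∈[3,8], y∈[4,5] → 5·1 = 5.
|A| = 10.
|A ∖ B| = |A| − |A∩B| = 10 − 5 = 5.00.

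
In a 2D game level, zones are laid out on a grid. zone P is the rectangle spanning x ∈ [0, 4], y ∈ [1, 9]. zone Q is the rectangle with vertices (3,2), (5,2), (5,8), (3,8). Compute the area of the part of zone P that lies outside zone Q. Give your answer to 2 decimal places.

|zone P∩zone Q|: x∈[3,4], y∈[2,8] → 1·6 = 6.
|zone P| = 32.
|zone P ∖ zone Q| = |zone P| − |zone P∩zone Q| = 32 − 6 = 26.00.

26.00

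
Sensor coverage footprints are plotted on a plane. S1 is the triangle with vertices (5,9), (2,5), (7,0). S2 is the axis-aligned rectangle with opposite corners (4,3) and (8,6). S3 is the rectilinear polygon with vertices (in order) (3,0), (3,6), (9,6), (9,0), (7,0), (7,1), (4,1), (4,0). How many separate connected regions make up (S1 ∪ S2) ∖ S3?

2

(S1 ∪ S2) ∖ S3 splits into 2 disjoint pieces (area 5.5, area 0.3889).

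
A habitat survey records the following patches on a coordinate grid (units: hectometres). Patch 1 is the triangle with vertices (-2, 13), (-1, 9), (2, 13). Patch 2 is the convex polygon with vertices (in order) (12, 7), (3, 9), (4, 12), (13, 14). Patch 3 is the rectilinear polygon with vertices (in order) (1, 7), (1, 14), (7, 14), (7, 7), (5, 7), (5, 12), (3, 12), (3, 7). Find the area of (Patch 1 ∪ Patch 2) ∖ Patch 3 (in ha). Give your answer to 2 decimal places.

44.00

|Patch 1 ∪ Patch 2| = 53.
|(Patch 1 ∪ Patch 2) ∩ Patch 3| = 9.
|(Patch 1 ∪ Patch 2) ∖ Patch 3| = 53 − 9 = 44.00.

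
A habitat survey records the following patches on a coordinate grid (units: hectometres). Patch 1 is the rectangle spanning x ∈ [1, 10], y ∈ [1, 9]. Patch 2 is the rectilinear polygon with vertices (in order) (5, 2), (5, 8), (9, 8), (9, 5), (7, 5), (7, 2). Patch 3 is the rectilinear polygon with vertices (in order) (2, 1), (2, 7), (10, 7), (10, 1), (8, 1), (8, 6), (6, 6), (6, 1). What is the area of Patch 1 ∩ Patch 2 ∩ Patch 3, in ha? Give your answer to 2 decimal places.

The intersection is the polygon with vertices (9,5), (8,5), (8,6), (6,6), (6,2), (5,2), (5,7), (9,7).
By the shoelace formula its area is 9.00.

9.00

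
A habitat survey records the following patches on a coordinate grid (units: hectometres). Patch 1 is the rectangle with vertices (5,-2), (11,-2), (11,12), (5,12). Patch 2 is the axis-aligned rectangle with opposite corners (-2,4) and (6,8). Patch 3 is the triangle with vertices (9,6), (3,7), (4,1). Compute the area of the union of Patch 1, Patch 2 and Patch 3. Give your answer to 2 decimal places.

115.25

By inclusion–exclusion:
Individual areas: |Patch 1| = 84, |Patch 2| = 32, |Patch 3| = 17.5.
|Patch 1∩Patch 2|: x∈[5,6], y∈[4,8] → 1·4 = 4.
|Patch 1∩Patch 3| = 9.3333.
|Patch 2∩Patch 3| = 7.5.
|Patch 1∩Patch 2∩Patch 3| = 2.5833.
|Patch 1 ∪ Patch 2 ∪ Patch 3| = 133.5 − 20.8333 + 2.5833 = 115.25.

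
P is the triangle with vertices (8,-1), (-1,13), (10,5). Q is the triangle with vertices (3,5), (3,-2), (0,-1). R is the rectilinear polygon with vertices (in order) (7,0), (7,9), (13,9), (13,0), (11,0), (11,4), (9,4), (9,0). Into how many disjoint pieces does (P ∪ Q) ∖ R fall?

(P ∪ Q) ∖ R splits into 4 disjoint pieces (area 26.5051, area 0.6667, area 0.4881, area 10.5).

4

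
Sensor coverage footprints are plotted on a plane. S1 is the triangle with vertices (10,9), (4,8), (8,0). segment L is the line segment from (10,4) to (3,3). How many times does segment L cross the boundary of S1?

The segment meets the boundary at (6.267,3.467), (8.852,3.836).

2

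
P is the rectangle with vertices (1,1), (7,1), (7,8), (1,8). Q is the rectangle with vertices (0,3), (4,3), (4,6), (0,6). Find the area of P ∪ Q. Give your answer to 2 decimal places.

45.00

By inclusion–exclusion:
Individual areas: |P| = 42, |Q| = 12.
|P∩Q|: x∈[1,4], y∈[3,6] → 3·3 = 9.
|P ∪ Q| = 54 − 9 = 45.00.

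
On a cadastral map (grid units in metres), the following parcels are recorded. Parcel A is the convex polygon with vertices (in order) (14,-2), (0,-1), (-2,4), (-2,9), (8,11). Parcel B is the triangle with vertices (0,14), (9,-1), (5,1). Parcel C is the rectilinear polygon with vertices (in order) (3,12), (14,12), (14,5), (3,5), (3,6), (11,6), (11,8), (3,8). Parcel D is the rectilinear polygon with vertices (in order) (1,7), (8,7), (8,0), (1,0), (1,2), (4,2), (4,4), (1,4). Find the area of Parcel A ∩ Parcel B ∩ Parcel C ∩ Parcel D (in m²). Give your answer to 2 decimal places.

1.83

The intersection is the polygon with vertices (3.462,5), (3.077,6), (4.8,6), (5.4,5).
By the shoelace formula its area is 1.83.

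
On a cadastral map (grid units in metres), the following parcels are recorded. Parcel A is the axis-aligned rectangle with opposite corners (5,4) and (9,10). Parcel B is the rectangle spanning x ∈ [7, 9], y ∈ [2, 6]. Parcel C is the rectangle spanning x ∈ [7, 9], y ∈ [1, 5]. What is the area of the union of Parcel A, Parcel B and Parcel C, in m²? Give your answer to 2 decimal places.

By inclusion–exclusion:
Individual areas: |Parcel A| = 24, |Parcel B| = 8, |Parcel C| = 8.
|Parcel A∩Parcel B|: x∈[7,9], y∈[4,6] → 2·2 = 4.
|Parcel A∩Parcel C|: x∈[7,9], y∈[4,5] → 2·1 = 2.
|Parcel B∩Parcel C|: x∈[7,9], y∈[2,5] → 2·3 = 6.
|Parcel A∩Parcel B∩Parcel C| = 2.
|Parcel A ∪ Parcel B ∪ Parcel C| = 40 − 12 + 2 = 30.00.

30.00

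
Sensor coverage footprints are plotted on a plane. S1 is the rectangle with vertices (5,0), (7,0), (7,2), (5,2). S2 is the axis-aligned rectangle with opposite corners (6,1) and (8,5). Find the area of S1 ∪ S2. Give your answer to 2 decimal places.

By inclusion–exclusion:
Individual areas: |S1| = 4, |S2| = 8.
|S1∩S2|: x∈[6,7], y∈[1,2] → 1·1 = 1.
|S1 ∪ S2| = 12 − 1 = 11.00.

11.00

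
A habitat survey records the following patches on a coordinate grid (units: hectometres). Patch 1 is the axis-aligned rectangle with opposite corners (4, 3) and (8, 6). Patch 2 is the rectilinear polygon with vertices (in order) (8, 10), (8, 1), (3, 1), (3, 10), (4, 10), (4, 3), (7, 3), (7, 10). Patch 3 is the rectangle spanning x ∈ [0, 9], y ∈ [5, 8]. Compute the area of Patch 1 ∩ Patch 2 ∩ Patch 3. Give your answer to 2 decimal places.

1.00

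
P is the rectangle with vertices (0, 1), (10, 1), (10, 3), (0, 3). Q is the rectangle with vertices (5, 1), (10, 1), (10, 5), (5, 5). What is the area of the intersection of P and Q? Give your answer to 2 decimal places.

10.00

|P∩Q|: x∈[5,10], y∈[1,3] → 5·2 = 10.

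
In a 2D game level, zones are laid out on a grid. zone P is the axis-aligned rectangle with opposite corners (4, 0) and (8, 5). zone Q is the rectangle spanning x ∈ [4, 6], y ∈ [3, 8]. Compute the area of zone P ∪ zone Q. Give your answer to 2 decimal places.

26.00

By inclusion–exclusion:
Individual areas: |zone P| = 20, |zone Q| = 10.
|zone P∩zone Q|: x∈[4,6], y∈[3,5] → 2·2 = 4.
|zone P ∪ zone Q| = 30 − 4 = 26.00.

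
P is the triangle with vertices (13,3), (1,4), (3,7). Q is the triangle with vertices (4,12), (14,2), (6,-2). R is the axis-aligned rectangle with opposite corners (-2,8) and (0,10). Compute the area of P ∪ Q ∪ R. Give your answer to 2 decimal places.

72.89

By inclusion–exclusion:
Individual areas: |P| = 19, |Q| = 60, |R| = 4.
|P∩Q| = 10.1139.
|P∩R| = 0.
|Q∩R| = 0.
|P∩Q∩R| = 0.
|P ∪ Q ∪ R| = 83 − 10.1139 + 0 = 72.89.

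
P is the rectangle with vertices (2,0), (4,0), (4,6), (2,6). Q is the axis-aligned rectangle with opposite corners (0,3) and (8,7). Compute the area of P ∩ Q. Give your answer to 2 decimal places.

6.00

|P∩Q|: x∈[2,4], y∈[3,6] → 2·3 = 6.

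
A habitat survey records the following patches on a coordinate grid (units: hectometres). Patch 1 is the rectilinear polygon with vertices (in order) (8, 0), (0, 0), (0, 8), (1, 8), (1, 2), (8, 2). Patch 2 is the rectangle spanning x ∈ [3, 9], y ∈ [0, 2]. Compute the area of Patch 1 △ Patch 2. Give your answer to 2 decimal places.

|Patch 1| = 22, |Patch 2| = 12, |Patch 1∩Patch 2| = 10.
|Patch 1 △ Patch 2| = |Patch 1| + |Patch 2| − 2·|Patch 1∩Patch 2| = 22 + 12 − 20 = 14.00.

14.00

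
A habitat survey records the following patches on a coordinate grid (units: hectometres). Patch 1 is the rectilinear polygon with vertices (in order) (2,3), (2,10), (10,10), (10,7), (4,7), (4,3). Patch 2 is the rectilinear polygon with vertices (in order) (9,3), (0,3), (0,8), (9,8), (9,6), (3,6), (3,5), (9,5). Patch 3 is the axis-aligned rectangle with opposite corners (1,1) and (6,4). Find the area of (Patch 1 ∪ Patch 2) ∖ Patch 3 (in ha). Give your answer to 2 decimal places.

|Patch 1 ∪ Patch 2| = 57.
|(Patch 1 ∪ Patch 2) ∩ Patch 3| = 5.
|(Patch 1 ∪ Patch 2) ∖ Patch 3| = 57 − 5 = 52.00.

52.00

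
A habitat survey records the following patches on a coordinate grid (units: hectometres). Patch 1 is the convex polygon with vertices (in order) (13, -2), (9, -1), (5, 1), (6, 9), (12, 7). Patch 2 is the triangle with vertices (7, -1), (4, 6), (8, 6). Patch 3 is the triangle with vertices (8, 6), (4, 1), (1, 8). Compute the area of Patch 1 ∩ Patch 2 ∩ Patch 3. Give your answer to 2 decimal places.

The intersection is the polygon with vertices (5.258,3.064), (5.625,6), (8,6), (5.395,2.744).
By the shoelace formula its area is 4.13.

4.13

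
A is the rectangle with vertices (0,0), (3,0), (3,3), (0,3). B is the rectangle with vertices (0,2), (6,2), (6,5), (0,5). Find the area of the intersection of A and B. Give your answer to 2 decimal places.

|A∩B|: x∈[0,3], y∈[2,3] → 3·1 = 3.

3.00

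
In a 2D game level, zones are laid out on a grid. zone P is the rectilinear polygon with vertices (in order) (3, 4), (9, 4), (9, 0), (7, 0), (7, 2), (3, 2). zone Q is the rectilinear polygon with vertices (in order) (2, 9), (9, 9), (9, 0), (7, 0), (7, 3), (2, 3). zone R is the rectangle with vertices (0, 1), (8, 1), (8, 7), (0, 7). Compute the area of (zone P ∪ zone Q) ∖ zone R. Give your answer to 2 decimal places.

|zone P ∪ zone Q| = 52.
|(zone P ∪ zone Q) ∩ zone R| = 30.
|(zone P ∪ zone Q) ∖ zone R| = 52 − 30 = 22.00.

22.00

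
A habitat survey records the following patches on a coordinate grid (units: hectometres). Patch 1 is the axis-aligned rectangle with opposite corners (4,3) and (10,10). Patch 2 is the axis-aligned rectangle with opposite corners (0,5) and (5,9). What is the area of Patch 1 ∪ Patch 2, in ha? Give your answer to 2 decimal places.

58.00

By inclusion–exclusion:
Individual areas: |Patch 1| = 42, |Patch 2| = 20.
|Patch 1∩Patch 2|: x∈[4,5], y∈[5,9] → 1·4 = 4.
|Patch 1 ∪ Patch 2| = 62 − 4 = 58.00.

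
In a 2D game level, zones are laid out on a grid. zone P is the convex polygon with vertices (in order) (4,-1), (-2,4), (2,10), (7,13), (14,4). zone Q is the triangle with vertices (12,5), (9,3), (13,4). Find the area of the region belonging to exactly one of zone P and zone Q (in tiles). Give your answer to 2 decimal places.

118.50

|zone P| = 121, |zone Q| = 2.5, |zone P∩zone Q| = 2.5.
|zone P △ zone Q| = |zone P| + |zone Q| − 2·|zone P∩zone Q| = 121 + 2.5 − 5 = 118.50.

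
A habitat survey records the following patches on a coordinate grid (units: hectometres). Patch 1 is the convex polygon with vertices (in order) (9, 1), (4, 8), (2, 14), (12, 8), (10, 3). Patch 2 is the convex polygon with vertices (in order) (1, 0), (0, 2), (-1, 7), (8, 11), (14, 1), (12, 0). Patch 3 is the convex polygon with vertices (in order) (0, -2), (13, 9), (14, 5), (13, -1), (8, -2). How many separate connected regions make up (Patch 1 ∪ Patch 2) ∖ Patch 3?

2

(Patch 1 ∪ Patch 2) ∖ Patch 3 splits into 2 disjoint pieces (area 83.9013, area 0.4111).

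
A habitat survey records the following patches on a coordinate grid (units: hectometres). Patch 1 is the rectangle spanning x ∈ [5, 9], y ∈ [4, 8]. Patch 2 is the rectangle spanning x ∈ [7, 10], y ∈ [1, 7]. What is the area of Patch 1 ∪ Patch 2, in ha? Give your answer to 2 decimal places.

By inclusion–exclusion:
Individual areas: |Patch 1| = 16, |Patch 2| = 18.
|Patch 1∩Patch 2|: x∈[7,9], y∈[4,7] → 2·3 = 6.
|Patch 1 ∪ Patch 2| = 34 − 6 = 28.00.

28.00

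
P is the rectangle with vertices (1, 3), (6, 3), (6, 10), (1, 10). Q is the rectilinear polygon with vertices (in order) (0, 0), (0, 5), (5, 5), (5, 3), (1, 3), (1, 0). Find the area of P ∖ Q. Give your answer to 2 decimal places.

27.00

|P| = 35, |P∩Q| = 8.
|P ∖ Q| = |P| − |P∩Q| = 35 − 8 = 27.00.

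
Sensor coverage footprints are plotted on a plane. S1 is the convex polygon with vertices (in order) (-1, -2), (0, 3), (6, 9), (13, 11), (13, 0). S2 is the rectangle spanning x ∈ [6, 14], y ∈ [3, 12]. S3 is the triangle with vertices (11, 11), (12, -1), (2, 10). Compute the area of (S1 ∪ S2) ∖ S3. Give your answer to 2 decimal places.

96.20

|S1 ∪ S2| = 143.5.
|(S1 ∪ S2) ∩ S3| = 47.2982.
|(S1 ∪ S2) ∖ S3| = 143.5 − 47.2982 = 96.20.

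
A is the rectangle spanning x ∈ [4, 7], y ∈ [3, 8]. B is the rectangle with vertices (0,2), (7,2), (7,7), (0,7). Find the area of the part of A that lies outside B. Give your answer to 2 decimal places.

3.00

|A∩B|: x∈[4,7], y∈[3,7] → 3·4 = 12.
|A| = 15.
|A ∖ B| = |A| − |A∩B| = 15 − 12 = 3.00.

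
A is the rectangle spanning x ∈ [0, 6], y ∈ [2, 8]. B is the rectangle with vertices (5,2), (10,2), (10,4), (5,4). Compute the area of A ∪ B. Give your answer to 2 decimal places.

44.00

By inclusion–exclusion:
Individual areas: |A| = 36, |B| = 10.
|A∩B|: x∈[5,6], y∈[2,4] → 1·2 = 2.
|A ∪ B| = 46 − 2 = 44.00.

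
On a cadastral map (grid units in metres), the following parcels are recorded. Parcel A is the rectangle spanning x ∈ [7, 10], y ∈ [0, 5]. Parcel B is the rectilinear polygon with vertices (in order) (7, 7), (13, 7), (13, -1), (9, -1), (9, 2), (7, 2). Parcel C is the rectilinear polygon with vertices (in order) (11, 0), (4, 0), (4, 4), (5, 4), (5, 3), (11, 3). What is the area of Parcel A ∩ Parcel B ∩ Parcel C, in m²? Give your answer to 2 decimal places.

The intersection is the polygon with vertices (10,0), (9,0), (9,2), (7,2), (7,3), (10,3).
By the shoelace formula its area is 5.00.

5.00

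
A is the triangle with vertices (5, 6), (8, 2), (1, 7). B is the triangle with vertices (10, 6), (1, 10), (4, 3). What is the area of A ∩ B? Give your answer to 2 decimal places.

The intersection is the polygon with vertices (6.364,4.182), (5.529,3.765), (2.853,5.676), (2.44,6.64), (5,6).
By the shoelace formula its area is 4.63.

4.63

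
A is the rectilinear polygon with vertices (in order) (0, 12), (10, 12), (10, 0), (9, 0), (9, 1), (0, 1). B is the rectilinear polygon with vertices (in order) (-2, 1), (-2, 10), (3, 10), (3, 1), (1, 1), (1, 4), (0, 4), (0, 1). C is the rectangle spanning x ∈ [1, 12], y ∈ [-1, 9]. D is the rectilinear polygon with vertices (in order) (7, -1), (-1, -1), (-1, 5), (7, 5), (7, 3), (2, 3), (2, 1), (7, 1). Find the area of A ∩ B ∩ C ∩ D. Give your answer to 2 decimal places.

6.00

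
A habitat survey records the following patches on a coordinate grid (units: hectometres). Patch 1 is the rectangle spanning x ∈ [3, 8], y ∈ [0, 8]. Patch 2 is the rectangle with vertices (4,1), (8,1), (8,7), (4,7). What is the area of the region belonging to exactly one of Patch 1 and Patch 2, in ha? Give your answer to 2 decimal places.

16.00

|Patch 1∩Patch 2|: x∈[4,8], y∈[1,7] → 4·6 = 24.
|Patch 1 △ Patch 2| = |Patch 1| + |Patch 2| − 2·|Patch 1∩Patch 2| = 40 + 24 − 48 = 16.00.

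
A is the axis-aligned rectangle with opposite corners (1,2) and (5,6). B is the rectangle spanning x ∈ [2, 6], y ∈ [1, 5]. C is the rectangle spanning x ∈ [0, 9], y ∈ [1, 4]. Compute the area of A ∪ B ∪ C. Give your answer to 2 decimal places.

By inclusion–exclusion:
Individual areas: |A| = 16, |B| = 16, |C| = 27.
|A∩B|: x∈[2,5], y∈[2,5] → 3·3 = 9.
|A∩C|: x∈[1,5], y∈[2,4] → 4·2 = 8.
|B∩C|: x∈[2,6], y∈[1,4] → 4·3 = 12.
|A∩B∩C| = 6.
|A ∪ B ∪ C| = 59 − 29 + 6 = 36.00.

36.00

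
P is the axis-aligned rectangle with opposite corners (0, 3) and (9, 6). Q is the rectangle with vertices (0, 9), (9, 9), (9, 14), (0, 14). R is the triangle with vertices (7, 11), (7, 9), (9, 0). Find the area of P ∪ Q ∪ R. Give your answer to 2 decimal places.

73.09

By inclusion–exclusion:
Individual areas: |P| = 27, |Q| = 45, |R| = 2.
|P∩Q| = 0 (no overlap).
|P∩R| = 0.5455.
|Q∩R| = 0.3636.
|P∩Q∩R| = 0.
|P ∪ Q ∪ R| = 74 − 0.9091 + 0 = 73.09.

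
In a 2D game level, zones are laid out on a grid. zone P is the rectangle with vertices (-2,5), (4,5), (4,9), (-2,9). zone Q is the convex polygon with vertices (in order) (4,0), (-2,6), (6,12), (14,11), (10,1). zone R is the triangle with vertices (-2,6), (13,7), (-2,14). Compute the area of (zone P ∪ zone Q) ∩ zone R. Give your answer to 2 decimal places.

The region (zone P ∪ zone Q) ∩ zone R is the polygon with vertices (2,9), (4.575,10.931), (12.494,7.236), (12.384,6.959), (-2,6), (-2,9).
By the shoelace formula its area is 39.62.

39.62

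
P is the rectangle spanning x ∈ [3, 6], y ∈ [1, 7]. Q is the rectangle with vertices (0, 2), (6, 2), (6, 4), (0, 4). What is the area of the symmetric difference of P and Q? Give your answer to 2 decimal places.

|P∩Q|: x∈[3,6], y∈[2,4] → 3·2 = 6.
|P △ Q| = |P| + |Q| − 2·|P∩Q| = 18 + 12 − 12 = 18.00.

18.00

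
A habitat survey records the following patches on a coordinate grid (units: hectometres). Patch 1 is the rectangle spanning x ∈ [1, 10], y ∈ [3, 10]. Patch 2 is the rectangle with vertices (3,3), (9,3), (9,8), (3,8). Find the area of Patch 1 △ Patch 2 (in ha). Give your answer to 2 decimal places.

33.00

|Patch 1∩Patch 2|: x∈[3,9], y∈[3,8] → 6·5 = 30.
|Patch 1 △ Patch 2| = |Patch 1| + |Patch 2| − 2·|Patch 1∩Patch 2| = 63 + 30 − 60 = 33.00.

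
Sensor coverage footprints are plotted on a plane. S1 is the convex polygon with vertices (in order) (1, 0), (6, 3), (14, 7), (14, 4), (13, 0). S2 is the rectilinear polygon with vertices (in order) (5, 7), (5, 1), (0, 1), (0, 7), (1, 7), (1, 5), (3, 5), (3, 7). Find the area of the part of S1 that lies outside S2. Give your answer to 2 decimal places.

43.87

|S1| = 45.5, |S1∩S2| = 1.6333.
|S1 ∖ S2| = |S1| − |S1∩S2| = 45.5 − 1.6333 = 43.87.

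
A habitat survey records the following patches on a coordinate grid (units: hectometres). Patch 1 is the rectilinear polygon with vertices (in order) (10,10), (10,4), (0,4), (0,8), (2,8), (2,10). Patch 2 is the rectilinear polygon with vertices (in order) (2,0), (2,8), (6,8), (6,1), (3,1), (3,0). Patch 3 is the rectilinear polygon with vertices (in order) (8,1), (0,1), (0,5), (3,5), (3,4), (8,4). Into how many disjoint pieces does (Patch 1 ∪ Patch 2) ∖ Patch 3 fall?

(Patch 1 ∪ Patch 2) ∖ Patch 3 splits into 2 disjoint pieces (area 53, area 1).

2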